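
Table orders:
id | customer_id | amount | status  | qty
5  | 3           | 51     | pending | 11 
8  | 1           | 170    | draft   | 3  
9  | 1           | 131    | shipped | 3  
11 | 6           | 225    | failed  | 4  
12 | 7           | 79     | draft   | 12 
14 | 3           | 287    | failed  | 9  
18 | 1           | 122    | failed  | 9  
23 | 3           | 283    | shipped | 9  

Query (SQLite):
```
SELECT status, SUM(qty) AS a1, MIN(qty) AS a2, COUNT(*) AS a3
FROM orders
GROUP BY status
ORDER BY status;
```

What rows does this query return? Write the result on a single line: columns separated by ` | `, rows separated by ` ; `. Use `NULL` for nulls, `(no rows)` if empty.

Group orders by status.
Per group compute: SUM(qty), MIN(qty), COUNT(*).
  draft: ids {8, 12} → SUM(qty)=15, MIN(qty)=3, COUNT(*)=2
  failed: ids {11, 14, 18} → SUM(qty)=22, MIN(qty)=4, COUNT(*)=3
  pending: ids {5} → SUM(qty)=11, MIN(qty)=11, COUNT(*)=1
  shipped: ids {9, 23} → SUM(qty)=12, MIN(qty)=3, COUNT(*)=2

draft | 15 | 3 | 2 ; failed | 22 | 4 | 3 ; pending | 11 | 11 | 1 ; shipped | 12 | 3 | 2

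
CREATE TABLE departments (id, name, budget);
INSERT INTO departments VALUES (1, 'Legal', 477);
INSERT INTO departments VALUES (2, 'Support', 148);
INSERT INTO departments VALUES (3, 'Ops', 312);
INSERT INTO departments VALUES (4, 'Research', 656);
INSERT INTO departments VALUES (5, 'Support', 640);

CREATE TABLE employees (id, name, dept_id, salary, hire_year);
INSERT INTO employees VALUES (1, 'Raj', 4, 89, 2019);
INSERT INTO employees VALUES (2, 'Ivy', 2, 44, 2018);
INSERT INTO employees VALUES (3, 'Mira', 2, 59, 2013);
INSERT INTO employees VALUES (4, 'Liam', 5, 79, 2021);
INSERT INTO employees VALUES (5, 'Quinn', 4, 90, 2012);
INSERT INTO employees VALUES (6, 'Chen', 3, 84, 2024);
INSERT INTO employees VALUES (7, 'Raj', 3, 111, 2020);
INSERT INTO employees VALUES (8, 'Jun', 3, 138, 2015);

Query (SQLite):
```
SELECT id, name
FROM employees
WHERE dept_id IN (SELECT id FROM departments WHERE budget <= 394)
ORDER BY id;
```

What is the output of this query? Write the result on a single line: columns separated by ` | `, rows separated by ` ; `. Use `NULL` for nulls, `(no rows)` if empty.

Inner query: departments.id where budget <= 394.
Outer: keep employees rows whose dept_id is in that set.
Inner query → {2, 3}

2 | Ivy ; 3 | Mira ; 6 | Chen ; 7 | Raj ; 8 | Jun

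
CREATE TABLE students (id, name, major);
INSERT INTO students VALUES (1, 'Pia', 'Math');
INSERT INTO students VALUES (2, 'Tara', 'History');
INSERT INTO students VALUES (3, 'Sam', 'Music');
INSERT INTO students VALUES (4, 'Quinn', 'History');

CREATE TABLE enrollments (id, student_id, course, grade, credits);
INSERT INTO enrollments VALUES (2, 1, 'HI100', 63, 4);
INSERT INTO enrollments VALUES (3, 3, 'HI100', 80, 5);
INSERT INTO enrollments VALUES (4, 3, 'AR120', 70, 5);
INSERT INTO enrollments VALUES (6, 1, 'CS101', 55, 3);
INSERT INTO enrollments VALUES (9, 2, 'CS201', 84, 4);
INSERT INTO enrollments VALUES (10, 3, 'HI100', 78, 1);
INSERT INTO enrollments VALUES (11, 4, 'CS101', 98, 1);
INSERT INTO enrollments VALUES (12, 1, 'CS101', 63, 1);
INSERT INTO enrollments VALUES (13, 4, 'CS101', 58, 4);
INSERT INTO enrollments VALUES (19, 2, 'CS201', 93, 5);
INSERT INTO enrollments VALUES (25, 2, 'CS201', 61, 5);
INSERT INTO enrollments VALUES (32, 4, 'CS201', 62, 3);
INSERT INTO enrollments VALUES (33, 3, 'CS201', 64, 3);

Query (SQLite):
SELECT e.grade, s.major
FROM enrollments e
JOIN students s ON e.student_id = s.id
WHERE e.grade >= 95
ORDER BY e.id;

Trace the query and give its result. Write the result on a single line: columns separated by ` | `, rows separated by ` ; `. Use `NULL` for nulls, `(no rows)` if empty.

98 | History

Each enrollments row matches the students row where student_id = students.id.
Then keep rows with e.grade >= 95.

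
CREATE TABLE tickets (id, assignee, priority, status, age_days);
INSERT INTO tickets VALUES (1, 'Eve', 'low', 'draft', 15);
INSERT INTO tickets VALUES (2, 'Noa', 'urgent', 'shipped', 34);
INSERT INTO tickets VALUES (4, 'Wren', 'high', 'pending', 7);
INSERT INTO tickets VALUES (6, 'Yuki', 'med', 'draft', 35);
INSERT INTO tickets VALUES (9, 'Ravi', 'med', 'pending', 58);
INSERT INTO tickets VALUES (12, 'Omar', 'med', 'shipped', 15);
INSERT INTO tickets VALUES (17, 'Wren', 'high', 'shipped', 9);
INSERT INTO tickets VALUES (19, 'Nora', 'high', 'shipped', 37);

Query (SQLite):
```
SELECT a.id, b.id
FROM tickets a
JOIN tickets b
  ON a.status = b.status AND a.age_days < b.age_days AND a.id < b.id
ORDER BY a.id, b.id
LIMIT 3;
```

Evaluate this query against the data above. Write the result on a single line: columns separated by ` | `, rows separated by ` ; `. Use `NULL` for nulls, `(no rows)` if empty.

Pairs (a,b) with same status, a.age_days < b.age_days, a.id < b.id.
status groups: draft:{1,6} pending:{4,9} shipped:{2,12,17,19}
Ordered by (a.id, b.id); first 3.

1 | 6 ; 2 | 19 ; 4 | 9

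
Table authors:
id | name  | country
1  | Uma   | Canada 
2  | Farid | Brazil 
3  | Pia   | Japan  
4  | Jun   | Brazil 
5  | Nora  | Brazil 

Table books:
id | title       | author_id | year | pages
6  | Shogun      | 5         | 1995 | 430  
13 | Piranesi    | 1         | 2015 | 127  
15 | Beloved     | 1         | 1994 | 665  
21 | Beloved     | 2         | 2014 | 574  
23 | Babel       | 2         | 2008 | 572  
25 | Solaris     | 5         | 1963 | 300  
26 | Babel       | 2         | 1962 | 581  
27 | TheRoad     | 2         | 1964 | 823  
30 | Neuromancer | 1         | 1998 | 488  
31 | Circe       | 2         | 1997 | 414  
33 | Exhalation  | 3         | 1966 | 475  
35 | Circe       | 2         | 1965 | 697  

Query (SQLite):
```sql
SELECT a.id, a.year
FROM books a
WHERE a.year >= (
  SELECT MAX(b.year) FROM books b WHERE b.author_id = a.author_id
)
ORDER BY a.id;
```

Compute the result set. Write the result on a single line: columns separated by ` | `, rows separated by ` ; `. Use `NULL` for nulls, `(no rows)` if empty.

For each books row a, compute MAX(year) over rows sharing a.author_id.
Keep row a if a.year >= that per-group MAX.
  author_id=1: MAX(year) = 2015
  author_id=2: MAX(year) = 2014
  author_id=3: MAX(year) = 1966
  author_id=5: MAX(year) = 1995

6 | 1995 ; 13 | 2015 ; 21 | 2014 ; 33 | 1966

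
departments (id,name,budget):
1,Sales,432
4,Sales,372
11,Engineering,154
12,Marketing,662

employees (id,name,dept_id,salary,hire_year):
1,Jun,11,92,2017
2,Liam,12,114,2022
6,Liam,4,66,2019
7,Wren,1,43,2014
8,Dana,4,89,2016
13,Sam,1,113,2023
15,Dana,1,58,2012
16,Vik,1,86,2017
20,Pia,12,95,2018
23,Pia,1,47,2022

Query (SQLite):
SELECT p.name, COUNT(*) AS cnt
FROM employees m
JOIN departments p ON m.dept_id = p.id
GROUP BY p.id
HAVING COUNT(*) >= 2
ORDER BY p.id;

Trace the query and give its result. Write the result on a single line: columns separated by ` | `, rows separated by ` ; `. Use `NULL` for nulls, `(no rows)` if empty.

Sales | 5 ; Sales | 2 ; Marketing | 2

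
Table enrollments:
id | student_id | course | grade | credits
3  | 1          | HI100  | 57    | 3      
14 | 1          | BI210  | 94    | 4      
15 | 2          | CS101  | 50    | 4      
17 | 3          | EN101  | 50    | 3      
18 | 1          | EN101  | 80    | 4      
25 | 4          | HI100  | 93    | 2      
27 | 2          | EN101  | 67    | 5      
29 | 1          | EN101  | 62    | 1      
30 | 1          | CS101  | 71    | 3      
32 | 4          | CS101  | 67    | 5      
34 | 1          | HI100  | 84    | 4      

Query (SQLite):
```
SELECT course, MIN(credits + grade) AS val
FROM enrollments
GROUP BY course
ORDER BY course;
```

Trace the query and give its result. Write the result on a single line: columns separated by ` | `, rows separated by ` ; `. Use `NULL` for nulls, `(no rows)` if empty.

BI210 | 98 ; CS101 | 54 ; EN101 | 53 ; HI100 | 60

For each row compute credits + grade.
Group by course; take MIN of the expression per group.
  BI210: ids {14} → MIN(credits + grade)=98
  CS101: ids {15, 30, 32} → MIN(credits + grade)=54
  EN101: ids {17, 18, 27, 29} → MIN(credits + grade)=53
  HI100: ids {3, 25, 34} → MIN(credits + grade)=60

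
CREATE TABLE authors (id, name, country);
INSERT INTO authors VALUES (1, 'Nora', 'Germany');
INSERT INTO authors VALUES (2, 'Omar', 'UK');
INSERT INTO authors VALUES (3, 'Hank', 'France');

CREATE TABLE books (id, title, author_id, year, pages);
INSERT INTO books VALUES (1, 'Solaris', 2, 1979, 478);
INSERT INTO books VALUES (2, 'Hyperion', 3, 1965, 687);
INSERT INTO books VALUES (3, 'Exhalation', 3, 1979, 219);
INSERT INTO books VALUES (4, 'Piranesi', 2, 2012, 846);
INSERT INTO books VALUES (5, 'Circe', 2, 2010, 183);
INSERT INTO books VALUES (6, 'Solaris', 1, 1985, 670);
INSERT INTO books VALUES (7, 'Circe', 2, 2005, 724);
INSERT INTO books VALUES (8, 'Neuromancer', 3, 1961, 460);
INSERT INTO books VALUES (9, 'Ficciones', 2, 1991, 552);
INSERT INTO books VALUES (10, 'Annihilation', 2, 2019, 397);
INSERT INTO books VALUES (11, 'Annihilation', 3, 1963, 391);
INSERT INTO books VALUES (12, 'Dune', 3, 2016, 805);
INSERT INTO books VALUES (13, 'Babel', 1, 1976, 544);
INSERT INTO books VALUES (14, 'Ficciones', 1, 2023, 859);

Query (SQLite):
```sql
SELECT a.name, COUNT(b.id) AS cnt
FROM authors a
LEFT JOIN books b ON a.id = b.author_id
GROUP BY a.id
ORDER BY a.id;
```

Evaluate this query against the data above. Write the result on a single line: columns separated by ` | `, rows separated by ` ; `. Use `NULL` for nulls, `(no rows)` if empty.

Nora | 3 ; Omar | 6 ; Hank | 5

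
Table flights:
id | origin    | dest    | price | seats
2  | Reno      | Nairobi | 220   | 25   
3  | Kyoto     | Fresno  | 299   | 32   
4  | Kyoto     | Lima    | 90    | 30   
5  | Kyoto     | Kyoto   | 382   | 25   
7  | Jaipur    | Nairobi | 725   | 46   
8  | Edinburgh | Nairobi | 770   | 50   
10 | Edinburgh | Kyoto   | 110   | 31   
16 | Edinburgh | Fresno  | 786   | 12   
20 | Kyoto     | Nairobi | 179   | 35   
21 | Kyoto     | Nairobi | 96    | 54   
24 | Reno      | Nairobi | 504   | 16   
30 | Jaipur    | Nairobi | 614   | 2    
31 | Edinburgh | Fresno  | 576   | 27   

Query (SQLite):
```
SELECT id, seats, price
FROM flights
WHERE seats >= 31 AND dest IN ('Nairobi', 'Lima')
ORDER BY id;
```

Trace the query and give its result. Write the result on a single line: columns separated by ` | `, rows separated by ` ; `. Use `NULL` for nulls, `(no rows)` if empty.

seats >= 31: ids {3, 7, 8, 10, 20, 21}
dest IN ('Nairobi', 'Lima'): ids {2, 4, 7, 8, 20, 21, 24, 30}
Combine with AND.

7 | 46 | 725 ; 8 | 50 | 770 ; 20 | 35 | 179 ; 21 | 54 | 96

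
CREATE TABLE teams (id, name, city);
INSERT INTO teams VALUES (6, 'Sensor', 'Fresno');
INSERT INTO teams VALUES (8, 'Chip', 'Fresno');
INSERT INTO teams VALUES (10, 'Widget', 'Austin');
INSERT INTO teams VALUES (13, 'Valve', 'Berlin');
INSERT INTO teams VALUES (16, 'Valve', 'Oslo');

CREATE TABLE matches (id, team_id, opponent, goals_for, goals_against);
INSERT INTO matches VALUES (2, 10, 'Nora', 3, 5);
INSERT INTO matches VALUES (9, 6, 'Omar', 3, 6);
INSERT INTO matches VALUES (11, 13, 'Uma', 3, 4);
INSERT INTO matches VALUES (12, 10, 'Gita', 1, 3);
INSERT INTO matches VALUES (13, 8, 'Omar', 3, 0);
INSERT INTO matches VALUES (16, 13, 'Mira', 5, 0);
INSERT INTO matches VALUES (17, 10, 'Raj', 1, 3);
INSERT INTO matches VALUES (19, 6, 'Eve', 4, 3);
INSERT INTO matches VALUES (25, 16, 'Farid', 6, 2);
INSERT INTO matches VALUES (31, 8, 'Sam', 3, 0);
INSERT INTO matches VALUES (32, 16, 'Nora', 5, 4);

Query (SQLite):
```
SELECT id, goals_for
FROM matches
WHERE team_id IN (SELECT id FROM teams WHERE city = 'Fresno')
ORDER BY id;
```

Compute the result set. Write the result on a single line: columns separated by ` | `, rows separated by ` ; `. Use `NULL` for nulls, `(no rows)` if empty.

9 | 3 ; 13 | 3 ; 19 | 4 ; 31 | 3

Inner query: teams.id where city = 'Fresno'.
Outer: keep matches rows whose team_id is in that set.
Inner query → {6, 8}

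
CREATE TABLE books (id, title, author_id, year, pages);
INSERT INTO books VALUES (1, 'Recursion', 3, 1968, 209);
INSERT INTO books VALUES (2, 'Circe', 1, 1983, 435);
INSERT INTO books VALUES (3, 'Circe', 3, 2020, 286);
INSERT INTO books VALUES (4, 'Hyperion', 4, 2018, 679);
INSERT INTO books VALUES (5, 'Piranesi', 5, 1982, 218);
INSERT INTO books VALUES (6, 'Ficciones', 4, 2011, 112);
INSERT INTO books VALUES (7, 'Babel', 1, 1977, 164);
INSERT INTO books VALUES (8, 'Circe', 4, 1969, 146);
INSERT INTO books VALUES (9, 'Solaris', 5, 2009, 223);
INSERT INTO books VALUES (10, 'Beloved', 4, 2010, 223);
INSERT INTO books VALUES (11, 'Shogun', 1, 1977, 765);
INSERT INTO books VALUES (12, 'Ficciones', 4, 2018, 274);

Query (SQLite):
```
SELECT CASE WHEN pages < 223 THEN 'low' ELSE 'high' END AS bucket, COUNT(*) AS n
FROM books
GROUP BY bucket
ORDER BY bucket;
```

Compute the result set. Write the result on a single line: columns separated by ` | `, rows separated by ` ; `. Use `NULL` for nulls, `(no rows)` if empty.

high | 7 ; low | 5

Bucket rows by pages < 223 → 'low' else 'high'; count each bucket.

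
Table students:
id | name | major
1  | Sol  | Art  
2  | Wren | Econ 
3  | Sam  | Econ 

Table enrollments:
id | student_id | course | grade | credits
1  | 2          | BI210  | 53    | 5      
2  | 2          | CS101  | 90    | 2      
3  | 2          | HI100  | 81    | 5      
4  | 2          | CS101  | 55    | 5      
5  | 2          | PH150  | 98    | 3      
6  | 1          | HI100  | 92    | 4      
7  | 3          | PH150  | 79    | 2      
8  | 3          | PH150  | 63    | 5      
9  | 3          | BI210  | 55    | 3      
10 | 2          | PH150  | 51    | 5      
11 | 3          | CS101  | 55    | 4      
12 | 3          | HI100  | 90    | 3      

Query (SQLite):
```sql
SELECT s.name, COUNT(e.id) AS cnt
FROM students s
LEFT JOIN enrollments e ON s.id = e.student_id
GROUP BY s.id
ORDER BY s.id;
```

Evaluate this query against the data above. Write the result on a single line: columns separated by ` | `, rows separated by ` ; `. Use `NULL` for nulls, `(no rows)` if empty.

Sol | 1 ; Wren | 6 ; Sam | 5

LEFT JOIN keeps every students row; unmatched ones get NULL for enrollments columns.
Group by students.id and compute COUNT(e.id). COUNT(col) of an all-NULL group is 0.
  1: ids {6} → COUNT(e.id)=1
  2: ids {1, 2, 3, 4, 5, 10} → COUNT(e.id)=6
  3: ids {7, 8, 9, 11, 12} → COUNT(e.id)=5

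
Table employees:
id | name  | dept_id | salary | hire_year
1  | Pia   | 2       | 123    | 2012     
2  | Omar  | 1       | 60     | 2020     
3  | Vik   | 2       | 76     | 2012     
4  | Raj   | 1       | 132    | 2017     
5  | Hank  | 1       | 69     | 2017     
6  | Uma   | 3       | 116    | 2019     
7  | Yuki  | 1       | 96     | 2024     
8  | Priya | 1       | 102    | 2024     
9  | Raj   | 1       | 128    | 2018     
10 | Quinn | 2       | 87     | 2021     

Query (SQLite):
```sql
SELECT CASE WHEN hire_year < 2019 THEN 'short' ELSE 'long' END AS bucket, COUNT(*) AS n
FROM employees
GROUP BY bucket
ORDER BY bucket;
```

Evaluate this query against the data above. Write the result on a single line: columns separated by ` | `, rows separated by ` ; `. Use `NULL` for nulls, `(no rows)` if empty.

Bucket rows by hire_year < 2019 → 'short' else 'long'; count each bucket.

long | 5 ; short | 5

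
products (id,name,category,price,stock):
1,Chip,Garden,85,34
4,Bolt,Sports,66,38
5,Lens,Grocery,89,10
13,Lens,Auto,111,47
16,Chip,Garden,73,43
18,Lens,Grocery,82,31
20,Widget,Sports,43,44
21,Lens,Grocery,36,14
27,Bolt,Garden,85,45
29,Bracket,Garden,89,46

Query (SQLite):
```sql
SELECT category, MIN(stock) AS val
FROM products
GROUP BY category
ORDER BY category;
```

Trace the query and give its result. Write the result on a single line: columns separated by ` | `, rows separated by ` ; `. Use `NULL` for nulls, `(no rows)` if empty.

Partition products by category; compute MIN(stock) within each group.
  Auto: ids {13} → MIN(stock)=47
  Garden: ids {1, 16, 27, 29} → MIN(stock)=34
  Grocery: ids {5, 18, 21} → MIN(stock)=10
  Sports: ids {4, 20} → MIN(stock)=38

Auto | 47 ; Garden | 34 ; Grocery | 10 ; Sports | 38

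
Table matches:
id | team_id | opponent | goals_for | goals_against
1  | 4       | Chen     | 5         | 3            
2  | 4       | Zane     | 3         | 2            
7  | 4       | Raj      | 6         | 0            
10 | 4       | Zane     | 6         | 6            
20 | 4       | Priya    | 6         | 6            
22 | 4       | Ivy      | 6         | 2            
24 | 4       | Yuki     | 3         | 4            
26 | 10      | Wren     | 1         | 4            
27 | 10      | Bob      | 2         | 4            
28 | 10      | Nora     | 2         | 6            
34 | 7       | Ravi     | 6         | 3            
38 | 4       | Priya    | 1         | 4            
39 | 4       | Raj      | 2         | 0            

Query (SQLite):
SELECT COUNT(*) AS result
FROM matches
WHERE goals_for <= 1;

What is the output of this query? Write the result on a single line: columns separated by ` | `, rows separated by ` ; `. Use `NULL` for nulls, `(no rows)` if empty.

2

Rows where goals_for <= 1 → goals_against values: [4, 4].
COUNT(*) counts rows → 2.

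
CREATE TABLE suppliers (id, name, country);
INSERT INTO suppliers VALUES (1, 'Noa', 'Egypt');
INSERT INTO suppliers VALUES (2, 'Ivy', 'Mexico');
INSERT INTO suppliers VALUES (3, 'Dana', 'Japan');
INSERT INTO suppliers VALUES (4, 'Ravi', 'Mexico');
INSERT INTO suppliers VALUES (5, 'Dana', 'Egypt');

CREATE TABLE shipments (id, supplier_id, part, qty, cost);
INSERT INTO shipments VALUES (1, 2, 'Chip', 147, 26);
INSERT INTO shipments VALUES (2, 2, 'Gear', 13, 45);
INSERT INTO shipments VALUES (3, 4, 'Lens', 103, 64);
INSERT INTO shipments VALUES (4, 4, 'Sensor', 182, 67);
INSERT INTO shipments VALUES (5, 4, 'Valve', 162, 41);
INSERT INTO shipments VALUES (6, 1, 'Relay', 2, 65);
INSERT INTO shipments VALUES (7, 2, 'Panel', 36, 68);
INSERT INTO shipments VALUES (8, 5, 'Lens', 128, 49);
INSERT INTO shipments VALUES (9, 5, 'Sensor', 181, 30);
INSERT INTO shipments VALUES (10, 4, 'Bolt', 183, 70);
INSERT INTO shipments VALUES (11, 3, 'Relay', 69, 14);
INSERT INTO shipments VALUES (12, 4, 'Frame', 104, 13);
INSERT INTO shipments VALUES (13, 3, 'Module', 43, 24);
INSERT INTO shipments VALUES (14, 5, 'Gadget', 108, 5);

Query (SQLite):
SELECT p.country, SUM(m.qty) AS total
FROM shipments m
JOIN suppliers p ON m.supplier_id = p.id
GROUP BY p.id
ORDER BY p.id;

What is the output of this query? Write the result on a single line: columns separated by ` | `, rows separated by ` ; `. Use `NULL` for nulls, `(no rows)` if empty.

Join each shipments row to its suppliers via supplier_id.
Group joined rows by suppliers.id; compute SUM(m.qty) per group.
  1: ids {6} → SUM(m.qty)=2
  2: ids {1, 2, 7} → SUM(m.qty)=196
  3: ids {11, 13} → SUM(m.qty)=112
  4: ids {3, 4, 5, 10, 12} → SUM(m.qty)=734
  5: ids {8, 9, 14} → SUM(m.qty)=417

Egypt | 2 ; Mexico | 196 ; Japan | 112 ; Mexico | 734 ; Egypt | 417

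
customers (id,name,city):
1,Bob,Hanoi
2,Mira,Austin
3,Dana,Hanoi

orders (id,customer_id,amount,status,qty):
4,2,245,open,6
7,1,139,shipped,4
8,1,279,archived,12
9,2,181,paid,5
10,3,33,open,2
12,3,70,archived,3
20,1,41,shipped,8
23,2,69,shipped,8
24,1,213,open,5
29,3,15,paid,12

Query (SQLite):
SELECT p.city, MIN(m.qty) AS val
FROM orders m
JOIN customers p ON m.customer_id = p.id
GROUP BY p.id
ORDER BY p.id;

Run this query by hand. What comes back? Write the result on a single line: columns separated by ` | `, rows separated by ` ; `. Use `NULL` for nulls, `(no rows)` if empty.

Join each orders row to its customers via customer_id.
Group joined rows by customers.id; compute MIN(m.qty) per group.
  1: ids {7, 8, 20, 24} → MIN(m.qty)=4
  2: ids {4, 9, 23} → MIN(m.qty)=5
  3: ids {10, 12, 29} → MIN(m.qty)=2

Hanoi | 4 ; Austin | 5 ; Hanoi | 2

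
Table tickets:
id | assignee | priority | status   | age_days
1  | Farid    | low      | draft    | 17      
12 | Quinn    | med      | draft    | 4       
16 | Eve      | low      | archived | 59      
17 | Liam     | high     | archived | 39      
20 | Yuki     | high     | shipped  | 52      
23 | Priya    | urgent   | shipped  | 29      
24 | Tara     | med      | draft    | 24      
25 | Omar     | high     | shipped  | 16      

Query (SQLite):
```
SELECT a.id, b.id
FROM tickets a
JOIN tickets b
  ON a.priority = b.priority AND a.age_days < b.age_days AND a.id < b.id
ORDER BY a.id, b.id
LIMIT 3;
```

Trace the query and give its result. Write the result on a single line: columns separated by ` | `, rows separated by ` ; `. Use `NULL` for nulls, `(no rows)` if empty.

1 | 16 ; 12 | 24 ; 17 | 20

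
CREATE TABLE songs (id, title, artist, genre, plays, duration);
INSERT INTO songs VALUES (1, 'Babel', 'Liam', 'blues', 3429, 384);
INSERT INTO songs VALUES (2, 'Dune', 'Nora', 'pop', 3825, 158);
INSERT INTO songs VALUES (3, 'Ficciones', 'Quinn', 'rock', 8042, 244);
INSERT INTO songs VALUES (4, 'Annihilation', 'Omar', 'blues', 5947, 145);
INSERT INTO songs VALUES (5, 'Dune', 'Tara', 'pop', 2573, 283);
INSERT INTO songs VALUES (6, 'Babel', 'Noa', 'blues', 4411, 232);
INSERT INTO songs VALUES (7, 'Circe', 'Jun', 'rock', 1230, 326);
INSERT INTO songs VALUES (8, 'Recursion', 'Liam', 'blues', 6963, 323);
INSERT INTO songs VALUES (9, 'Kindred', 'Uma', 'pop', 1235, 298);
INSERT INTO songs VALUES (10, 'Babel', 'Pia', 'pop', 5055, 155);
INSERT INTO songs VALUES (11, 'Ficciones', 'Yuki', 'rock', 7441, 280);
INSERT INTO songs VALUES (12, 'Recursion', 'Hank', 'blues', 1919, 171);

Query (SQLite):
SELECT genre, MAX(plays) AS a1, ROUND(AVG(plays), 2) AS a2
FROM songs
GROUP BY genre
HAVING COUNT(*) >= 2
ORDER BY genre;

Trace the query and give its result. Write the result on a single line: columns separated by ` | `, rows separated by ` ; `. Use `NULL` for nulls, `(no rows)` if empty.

blues | 6963 | 4533.8 ; pop | 5055 | 3172 ; rock | 8042 | 5571

Group songs by genre.
Per group compute: MAX(plays), ROUND(AVG(plays), 2).
HAVING: drop groups with fewer than 2 rows.
  blues: ids {1, 4, 6, 8, 12} → MAX(plays)=6963, ROUND(AVG(plays), 2)=4533.8
  pop: ids {2, 5, 9, 10} → MAX(plays)=5055, ROUND(AVG(plays), 2)=3172
  rock: ids {3, 7, 11} → MAX(plays)=8042, ROUND(AVG(plays), 2)=5571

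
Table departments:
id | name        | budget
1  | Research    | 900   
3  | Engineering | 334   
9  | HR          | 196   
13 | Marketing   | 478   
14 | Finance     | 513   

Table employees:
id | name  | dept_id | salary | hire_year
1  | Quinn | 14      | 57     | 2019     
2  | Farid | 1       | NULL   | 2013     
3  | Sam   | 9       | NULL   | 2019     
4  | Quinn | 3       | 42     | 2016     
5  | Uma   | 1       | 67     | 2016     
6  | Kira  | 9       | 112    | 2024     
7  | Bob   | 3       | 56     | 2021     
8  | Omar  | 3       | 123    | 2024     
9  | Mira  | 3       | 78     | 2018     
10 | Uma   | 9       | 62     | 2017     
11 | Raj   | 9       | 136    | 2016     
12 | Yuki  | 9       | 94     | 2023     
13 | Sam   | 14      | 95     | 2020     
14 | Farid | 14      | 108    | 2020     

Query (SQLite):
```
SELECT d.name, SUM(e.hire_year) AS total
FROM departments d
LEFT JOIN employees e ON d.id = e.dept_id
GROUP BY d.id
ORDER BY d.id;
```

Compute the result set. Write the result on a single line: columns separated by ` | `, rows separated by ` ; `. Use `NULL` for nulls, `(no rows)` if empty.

LEFT JOIN keeps every departments row; unmatched ones get NULL for employees columns.
Group by departments.id and compute SUM(e.hire_year). SUM over an all-NULL group is NULL.
  1: ids {2, 5} → SUM(e.hire_year)=4029
  3: ids {4, 7, 8, 9} → SUM(e.hire_year)=8079
  9: ids {3, 6, 10, 11, 12} → SUM(e.hire_year)=10099
  13: ids {—} → SUM(e.hire_year)=NULL
  14: ids {1, 13, 14} → SUM(e.hire_year)=6059

Research | 4029 ; Engineering | 8079 ; HR | 10099 ; Marketing | NULL ; Finance | 6059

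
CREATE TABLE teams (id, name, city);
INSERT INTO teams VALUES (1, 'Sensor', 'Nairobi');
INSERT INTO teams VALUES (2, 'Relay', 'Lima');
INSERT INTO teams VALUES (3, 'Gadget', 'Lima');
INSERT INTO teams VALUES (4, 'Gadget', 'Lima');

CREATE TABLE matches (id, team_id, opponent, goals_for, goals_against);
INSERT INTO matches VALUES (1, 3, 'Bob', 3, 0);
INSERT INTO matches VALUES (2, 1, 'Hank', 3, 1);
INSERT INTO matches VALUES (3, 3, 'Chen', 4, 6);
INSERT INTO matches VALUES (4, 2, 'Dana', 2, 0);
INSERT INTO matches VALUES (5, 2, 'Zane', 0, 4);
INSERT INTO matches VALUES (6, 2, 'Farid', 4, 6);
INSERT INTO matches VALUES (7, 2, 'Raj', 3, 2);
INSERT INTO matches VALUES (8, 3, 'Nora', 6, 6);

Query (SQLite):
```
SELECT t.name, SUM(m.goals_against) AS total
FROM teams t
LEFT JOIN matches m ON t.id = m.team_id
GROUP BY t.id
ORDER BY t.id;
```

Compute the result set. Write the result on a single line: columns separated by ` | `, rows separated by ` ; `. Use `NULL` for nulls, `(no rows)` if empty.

LEFT JOIN keeps every teams row; unmatched ones get NULL for matches columns.
Group by teams.id and compute SUM(m.goals_against). SUM over an all-NULL group is NULL.
  1: ids {2} → SUM(m.goals_against)=1
  2: ids {4, 5, 6, 7} → SUM(m.goals_against)=12
  3: ids {1, 3, 8} → SUM(m.goals_against)=12
  4: ids {—} → SUM(m.goals_against)=NULL

Sensor | 1 ; Relay | 12 ; Gadget | 12 ; Gadget | NULL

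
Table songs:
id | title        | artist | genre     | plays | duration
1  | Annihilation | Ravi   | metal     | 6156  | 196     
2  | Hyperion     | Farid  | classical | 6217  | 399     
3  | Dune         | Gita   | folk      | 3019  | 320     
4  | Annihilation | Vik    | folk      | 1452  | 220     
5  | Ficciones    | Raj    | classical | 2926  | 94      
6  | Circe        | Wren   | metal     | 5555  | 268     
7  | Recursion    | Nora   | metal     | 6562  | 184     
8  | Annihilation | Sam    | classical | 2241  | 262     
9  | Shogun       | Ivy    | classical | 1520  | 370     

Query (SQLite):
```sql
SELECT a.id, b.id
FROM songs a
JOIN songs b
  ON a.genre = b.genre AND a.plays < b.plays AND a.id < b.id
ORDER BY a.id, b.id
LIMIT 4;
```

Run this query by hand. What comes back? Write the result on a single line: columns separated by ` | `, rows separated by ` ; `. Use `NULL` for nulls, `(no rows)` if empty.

Pairs (a,b) with same genre, a.plays < b.plays, a.id < b.id.
genre groups: classical:{2,5,8,9} folk:{3,4} metal:{1,6,7}
Ordered by (a.id, b.id); first 4.

1 | 7 ; 6 | 7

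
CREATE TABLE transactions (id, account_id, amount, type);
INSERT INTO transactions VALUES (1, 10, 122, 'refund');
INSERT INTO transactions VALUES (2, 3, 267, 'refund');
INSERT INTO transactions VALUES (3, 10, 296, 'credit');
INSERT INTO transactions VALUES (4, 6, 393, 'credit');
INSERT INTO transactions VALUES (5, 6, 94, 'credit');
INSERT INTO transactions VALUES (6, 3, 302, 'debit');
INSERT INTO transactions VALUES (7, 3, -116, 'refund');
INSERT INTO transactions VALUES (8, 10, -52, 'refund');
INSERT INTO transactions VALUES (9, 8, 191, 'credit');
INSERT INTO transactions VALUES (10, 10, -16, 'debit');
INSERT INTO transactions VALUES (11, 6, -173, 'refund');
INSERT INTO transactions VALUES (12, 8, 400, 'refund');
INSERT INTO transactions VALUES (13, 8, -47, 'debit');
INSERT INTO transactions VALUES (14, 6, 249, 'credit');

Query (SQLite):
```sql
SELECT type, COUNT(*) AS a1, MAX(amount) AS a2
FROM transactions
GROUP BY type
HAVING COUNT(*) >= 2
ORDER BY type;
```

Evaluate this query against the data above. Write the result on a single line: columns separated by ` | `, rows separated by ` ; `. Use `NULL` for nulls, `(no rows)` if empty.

Group transactions by type.
Per group compute: COUNT(*), MAX(amount).
HAVING: drop groups with fewer than 2 rows.
  credit: ids {3, 4, 5, 9, 14} → COUNT(*)=5, MAX(amount)=393
  debit: ids {6, 10, 13} → COUNT(*)=3, MAX(amount)=302
  refund: ids {1, 2, 7, 8, 11, 12} → COUNT(*)=6, MAX(amount)=400

credit | 5 | 393 ; debit | 3 | 302 ; refund | 6 | 400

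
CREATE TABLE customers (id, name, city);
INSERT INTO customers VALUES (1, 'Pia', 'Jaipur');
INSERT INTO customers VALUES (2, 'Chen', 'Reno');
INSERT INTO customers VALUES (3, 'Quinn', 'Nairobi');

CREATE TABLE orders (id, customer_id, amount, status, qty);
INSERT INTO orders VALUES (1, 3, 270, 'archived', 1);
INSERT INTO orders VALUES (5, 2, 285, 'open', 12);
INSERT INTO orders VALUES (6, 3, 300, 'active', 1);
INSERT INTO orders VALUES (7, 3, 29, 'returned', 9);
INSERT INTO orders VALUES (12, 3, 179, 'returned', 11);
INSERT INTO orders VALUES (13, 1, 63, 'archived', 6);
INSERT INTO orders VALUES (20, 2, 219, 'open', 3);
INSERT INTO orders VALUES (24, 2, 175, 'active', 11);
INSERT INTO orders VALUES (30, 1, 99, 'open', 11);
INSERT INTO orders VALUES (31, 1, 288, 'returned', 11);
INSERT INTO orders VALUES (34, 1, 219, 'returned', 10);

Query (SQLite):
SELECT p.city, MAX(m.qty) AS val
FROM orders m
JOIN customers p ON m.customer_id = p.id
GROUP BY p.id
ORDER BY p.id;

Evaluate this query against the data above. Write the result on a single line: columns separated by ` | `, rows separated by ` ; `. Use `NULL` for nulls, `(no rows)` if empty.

Join each orders row to its customers via customer_id.
Group joined rows by customers.id; compute MAX(m.qty) per group.
  1: ids {13, 30, 31, 34} → MAX(m.qty)=11
  2: ids {5, 20, 24} → MAX(m.qty)=12
  3: ids {1, 6, 7, 12} → MAX(m.qty)=11

Jaipur | 11 ; Reno | 12 ; Nairobi | 11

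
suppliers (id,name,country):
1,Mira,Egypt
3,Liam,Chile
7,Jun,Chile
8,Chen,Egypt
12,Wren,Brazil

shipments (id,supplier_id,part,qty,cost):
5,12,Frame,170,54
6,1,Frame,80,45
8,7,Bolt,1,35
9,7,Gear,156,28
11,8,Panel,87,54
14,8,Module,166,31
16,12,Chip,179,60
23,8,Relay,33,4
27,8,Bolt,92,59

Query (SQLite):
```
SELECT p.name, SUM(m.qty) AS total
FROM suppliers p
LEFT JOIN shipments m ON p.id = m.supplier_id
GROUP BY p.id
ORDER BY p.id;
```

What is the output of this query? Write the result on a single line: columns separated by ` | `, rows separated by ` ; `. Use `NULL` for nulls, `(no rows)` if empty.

Mira | 80 ; Liam | NULL ; Jun | 157 ; Chen | 378 ; Wren | 349

LEFT JOIN keeps every suppliers row; unmatched ones get NULL for shipments columns.
Group by suppliers.id and compute SUM(m.qty). SUM over an all-NULL group is NULL.
  1: ids {6} → SUM(m.qty)=80
  3: ids {—} → SUM(m.qty)=NULL
  7: ids {8, 9} → SUM(m.qty)=157
  8: ids {11, 14, 23, 27} → SUM(m.qty)=378
  12: ids {5, 16} → SUM(m.qty)=349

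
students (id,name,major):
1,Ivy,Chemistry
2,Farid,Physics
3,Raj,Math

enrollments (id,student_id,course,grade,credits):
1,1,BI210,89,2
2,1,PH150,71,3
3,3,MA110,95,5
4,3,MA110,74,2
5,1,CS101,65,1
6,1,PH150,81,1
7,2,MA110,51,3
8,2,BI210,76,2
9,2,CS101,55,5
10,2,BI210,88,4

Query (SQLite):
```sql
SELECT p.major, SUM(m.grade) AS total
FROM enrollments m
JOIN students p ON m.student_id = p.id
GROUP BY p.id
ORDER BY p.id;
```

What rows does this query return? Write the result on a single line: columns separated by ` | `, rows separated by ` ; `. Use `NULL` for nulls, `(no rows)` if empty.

Chemistry | 306 ; Physics | 270 ; Math | 169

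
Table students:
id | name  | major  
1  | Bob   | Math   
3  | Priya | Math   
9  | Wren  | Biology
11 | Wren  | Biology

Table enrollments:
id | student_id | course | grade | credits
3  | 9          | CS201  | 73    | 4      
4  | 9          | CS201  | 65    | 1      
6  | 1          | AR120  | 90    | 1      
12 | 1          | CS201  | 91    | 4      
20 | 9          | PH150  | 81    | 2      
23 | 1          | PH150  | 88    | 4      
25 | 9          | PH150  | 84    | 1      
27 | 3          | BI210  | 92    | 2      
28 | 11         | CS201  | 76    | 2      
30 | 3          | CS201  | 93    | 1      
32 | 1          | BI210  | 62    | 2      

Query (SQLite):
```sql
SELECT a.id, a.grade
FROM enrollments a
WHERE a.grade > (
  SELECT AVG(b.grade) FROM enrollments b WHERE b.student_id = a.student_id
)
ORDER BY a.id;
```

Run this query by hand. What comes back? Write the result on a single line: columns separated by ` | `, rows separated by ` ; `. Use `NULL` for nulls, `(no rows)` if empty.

For each enrollments row a, compute AVG(grade) over rows sharing a.student_id.
Keep row a if a.grade > that per-group AVG.
  student_id=1: AVG(grade) = 82.75
  student_id=3: AVG(grade) = 92.5
  student_id=9: AVG(grade) = 75.75
  student_id=11: AVG(grade) = 76.0

6 | 90 ; 12 | 91 ; 20 | 81 ; 23 | 88 ; 25 | 84 ; 30 | 93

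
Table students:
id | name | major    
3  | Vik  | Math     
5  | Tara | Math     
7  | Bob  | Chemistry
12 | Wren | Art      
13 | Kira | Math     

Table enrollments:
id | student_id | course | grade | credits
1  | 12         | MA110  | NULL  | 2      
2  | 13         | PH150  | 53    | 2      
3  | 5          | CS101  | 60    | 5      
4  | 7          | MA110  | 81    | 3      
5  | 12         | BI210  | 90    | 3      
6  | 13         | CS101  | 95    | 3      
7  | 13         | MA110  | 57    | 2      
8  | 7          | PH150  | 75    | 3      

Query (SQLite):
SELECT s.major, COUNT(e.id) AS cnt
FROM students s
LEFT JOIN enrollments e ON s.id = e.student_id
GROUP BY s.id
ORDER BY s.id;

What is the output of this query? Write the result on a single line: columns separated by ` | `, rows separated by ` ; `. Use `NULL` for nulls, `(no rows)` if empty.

Math | 0 ; Math | 1 ; Chemistry | 2 ; Art | 2 ; Math | 3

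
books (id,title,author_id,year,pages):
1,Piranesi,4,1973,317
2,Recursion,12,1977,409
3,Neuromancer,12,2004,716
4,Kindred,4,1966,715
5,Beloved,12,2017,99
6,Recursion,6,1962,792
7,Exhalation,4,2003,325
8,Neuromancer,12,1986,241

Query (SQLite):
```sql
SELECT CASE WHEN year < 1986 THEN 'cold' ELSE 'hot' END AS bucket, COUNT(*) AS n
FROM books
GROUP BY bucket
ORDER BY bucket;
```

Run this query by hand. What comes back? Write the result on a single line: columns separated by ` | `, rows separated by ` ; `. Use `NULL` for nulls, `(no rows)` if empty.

Bucket rows by year < 1986 → 'cold' else 'hot'; count each bucket.

cold | 4 ; hot | 4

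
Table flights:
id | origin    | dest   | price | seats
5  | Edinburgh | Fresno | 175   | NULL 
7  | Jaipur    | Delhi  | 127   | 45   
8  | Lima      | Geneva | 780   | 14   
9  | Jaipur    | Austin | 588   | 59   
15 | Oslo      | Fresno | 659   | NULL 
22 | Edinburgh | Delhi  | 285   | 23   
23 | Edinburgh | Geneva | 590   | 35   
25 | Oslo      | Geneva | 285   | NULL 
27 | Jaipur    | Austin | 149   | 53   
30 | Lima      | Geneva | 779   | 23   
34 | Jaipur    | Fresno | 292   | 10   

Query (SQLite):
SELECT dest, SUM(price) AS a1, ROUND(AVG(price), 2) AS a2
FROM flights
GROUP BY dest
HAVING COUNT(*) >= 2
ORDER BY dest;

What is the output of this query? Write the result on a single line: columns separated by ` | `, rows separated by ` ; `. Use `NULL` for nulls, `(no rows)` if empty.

Group flights by dest.
Per group compute: SUM(price), ROUND(AVG(price), 2).
HAVING: drop groups with fewer than 2 rows.
  Austin: ids {9, 27} → SUM(price)=737, ROUND(AVG(price), 2)=368.5
  Delhi: ids {7, 22} → SUM(price)=412, ROUND(AVG(price), 2)=206
  Fresno: ids {5, 15, 34} → SUM(price)=1126, ROUND(AVG(price), 2)=375.33
  Geneva: ids {8, 23, 25, 30} → SUM(price)=2434, ROUND(AVG(price), 2)=608.5

Austin | 737 | 368.5 ; Delhi | 412 | 206 ; Fresno | 1126 | 375.33 ; Geneva | 2434 | 608.5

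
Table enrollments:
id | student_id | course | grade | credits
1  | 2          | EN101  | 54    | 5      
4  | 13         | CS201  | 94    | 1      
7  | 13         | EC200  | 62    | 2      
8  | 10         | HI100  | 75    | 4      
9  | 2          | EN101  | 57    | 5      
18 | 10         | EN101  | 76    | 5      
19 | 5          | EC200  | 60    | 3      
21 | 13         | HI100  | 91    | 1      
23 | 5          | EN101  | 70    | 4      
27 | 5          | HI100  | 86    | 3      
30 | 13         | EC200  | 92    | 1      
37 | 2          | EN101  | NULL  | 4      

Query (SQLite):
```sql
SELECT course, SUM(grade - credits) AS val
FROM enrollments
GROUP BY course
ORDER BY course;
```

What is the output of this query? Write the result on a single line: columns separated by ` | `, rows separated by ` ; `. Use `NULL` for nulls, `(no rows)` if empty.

For each row compute grade - credits.
Group by course; take SUM of the expression per group.
  CS201: ids {4} → SUM(grade - credits)=93
  EC200: ids {7, 19, 30} → SUM(grade - credits)=208
  EN101: ids {1, 9, 18, 23, 37} → SUM(grade - credits)=238
  HI100: ids {8, 21, 27} → SUM(grade - credits)=244

CS201 | 93 ; EC200 | 208 ; EN101 | 238 ; HI100 | 244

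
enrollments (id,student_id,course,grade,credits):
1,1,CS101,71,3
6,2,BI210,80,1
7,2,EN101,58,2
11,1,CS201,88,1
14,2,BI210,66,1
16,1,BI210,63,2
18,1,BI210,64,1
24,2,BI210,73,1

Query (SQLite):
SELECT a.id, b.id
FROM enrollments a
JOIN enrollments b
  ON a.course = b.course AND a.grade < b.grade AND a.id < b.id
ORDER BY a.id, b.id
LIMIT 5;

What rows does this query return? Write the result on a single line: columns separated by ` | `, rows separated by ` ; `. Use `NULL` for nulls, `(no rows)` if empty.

14 | 24 ; 16 | 18 ; 16 | 24 ; 18 | 24

Pairs (a,b) with same course, a.grade < b.grade, a.id < b.id.
course groups: BI210:{6,14,16,18,24} CS101:{1} CS201:{11} EN101:{7}
Ordered by (a.id, b.id); first 5.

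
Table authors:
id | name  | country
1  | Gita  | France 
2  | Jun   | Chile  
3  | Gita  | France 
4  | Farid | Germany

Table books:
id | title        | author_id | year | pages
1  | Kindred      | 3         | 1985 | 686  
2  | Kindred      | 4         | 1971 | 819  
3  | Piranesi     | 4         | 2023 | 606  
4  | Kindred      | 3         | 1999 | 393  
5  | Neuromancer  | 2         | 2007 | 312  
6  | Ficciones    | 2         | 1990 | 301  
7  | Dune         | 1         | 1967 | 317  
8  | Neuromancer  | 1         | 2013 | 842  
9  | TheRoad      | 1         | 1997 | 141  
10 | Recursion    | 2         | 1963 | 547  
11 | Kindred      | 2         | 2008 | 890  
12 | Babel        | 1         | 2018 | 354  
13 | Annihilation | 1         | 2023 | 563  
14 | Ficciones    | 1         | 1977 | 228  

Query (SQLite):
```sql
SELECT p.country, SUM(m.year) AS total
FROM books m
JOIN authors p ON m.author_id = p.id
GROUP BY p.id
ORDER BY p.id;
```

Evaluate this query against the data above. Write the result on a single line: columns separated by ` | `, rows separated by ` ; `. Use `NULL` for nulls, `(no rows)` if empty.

Join each books row to its authors via author_id.
Group joined rows by authors.id; compute SUM(m.year) per group.
  1: ids {7, 8, 9, 12, 13, 14} → SUM(m.year)=11995
  2: ids {5, 6, 10, 11} → SUM(m.year)=7968
  3: ids {1, 4} → SUM(m.year)=3984
  4: ids {2, 3} → SUM(m.year)=3994

France | 11995 ; Chile | 7968 ; France | 3984 ; Germany | 3994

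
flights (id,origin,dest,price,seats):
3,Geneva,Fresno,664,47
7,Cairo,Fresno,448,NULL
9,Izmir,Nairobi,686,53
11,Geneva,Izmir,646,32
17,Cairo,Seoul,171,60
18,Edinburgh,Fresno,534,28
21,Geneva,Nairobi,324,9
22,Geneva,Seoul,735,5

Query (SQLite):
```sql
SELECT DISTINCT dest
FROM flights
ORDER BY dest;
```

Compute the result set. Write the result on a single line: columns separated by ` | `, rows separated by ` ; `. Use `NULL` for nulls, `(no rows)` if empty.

Fresno ; Izmir ; Nairobi ; Seoul

Collect distinct dest values from flights.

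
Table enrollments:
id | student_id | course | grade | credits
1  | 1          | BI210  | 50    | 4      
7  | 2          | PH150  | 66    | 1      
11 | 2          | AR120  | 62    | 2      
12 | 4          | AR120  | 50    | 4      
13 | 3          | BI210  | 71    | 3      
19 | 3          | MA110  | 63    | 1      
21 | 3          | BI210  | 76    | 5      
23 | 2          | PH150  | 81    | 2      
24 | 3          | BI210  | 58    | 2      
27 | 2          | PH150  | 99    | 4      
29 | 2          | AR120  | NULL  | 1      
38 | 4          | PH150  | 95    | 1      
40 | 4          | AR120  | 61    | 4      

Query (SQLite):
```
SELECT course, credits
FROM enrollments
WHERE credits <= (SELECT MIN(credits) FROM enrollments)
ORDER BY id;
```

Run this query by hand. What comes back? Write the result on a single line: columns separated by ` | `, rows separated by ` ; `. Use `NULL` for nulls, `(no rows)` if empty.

PH150 | 1 ; MA110 | 1 ; AR120 | 1 ; PH150 | 1

Scalar subquery: MIN(credits) over all enrollments rows = 1.
Keep rows where credits <= that value.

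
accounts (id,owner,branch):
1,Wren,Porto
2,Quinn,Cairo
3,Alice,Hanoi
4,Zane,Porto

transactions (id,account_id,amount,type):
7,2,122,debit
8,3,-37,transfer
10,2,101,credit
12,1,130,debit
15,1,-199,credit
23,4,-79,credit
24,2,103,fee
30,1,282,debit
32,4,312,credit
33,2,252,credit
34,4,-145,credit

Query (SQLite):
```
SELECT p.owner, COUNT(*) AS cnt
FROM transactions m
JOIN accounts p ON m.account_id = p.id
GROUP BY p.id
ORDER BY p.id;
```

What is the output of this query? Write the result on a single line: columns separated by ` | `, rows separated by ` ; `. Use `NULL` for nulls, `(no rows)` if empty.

Join each transactions row to its accounts via account_id.
Group joined rows by accounts.id; compute COUNT(*) per group.
  1: ids {12, 15, 30} → COUNT(*)=3
  2: ids {7, 10, 24, 33} → COUNT(*)=4
  3: ids {8} → COUNT(*)=1
  4: ids {23, 32, 34} → COUNT(*)=3

Wren | 3 ; Quinn | 4 ; Alice | 1 ; Zane | 3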